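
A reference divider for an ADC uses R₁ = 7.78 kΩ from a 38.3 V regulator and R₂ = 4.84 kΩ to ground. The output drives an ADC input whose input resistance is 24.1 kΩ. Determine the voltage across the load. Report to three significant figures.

The load sits in parallel with R₂: R₂‖R_L = (4.84 × 24.1) / (4.84 + 24.1) = 4.031 kΩ.
V_out = 38.3 × 4.031 / (7.78 + 4.031) = 38.3 × 4.031/11.81 = 13.1 V.

V_out ≈ 13.1 V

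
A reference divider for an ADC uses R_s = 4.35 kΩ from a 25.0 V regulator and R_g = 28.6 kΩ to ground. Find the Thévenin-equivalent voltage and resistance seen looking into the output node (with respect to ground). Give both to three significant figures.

V_th is the open-circuit tap voltage: 25.0 × 28.6/(4.35 + 28.6) = 21.7 V.
With the supply zeroed, R_s and R_g appear in parallel from the tap: R_th = R_s‖R_g = (4.35 × 28.6)/32.95 = 3.78 kΩ.

V_th = 21.7 V, R_th = 3.78 kΩ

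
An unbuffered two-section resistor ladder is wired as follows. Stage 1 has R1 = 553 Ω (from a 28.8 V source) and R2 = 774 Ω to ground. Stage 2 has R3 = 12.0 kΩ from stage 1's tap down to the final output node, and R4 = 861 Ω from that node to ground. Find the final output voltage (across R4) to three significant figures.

V_out ≈ 1.10 V

Stage 2 presents R3+R4 = 12860 Ω as a load on stage 1's tap.
Stage 1's lower leg becomes R2‖(R3+R4) = 730.1 Ω, so V_mid = 28.8 × 730.1/1283 = 16.39 V.
Stage 2 is itself unloaded: V_out = V_mid × R4/(R3+R4) = 16.39 × 861/12860 = 1.10 V.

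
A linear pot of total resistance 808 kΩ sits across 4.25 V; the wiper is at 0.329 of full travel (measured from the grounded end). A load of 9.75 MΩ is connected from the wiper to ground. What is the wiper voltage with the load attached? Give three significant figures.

The wiper splits the pot into (1−α)R = 542.2 kΩ above and αR = 265.8 kΩ below.
Lower section ‖ load = 258.8 kΩ.
V_wiper = 4.25 × 258.8/(542.2 + 258.8) = 1.37 V.

V ≈ 1.37 V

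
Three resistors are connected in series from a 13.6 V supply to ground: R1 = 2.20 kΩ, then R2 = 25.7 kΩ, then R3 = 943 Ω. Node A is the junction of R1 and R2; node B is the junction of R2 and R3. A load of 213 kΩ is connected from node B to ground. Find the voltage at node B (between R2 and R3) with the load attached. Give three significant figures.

V ≈ 0.443 V

At node B, R3 is in parallel with the load: R3‖R_L = 938.8 Ω.
Below node A the resistance is R2 + (R3‖R_L) = 26640 Ω, so V_A = 13.6 × 26640/28840 = 12.56 V.
Then V_B = V_A × (R3‖R_L)/(R2 + R3‖R_L) = 12.56 × 938.8/26640 = 0.443 V.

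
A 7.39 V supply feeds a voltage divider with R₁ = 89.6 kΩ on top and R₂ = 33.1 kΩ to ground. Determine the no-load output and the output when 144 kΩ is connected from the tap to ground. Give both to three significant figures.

Open-circuit: V = 7.39 × 33.1/(89.6 + 33.1) = 1.99 V.
With the load, R₂ becomes R₂‖R_L = 26.91 kΩ, so V = 7.39 × 26.91/116.5 = 1.71 V.

Unloaded: 1.99 V; loaded: 1.71 V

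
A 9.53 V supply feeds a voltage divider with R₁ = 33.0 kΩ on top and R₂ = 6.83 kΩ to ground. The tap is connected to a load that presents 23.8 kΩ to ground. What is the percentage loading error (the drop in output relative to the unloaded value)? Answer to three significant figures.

Unloaded V = 9.53 × 6.83/39.83 = 1.634 V.
Loaded: R₂‖R_L = 5.307 kΩ, giving V = 9.53 × 5.307/38.31 = 1.320 V.
Drop = (1.634 − 1.320) / 1.634 = 19.2 %.

19.2 %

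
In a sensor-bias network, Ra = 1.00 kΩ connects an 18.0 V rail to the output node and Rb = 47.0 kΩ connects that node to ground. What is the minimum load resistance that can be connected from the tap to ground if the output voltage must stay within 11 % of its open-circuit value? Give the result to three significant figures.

R_L(min) ≈ 7.92 kΩ

Output resistance R_th = Ra‖Rb = (1000 × 47000)/48000 = 979.2 Ω.
The fractional drop is R_th/(R_th + R_L); requiring this ≤ 0.110 gives R_L ≥ R_th(1/0.110 − 1) = 979.2 × 8.091 = 7.92 kΩ.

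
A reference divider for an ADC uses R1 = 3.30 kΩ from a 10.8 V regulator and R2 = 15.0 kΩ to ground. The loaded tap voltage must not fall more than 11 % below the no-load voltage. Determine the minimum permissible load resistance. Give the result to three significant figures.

R_L(min) ≈ 21.9 kΩ

Output resistance R_th = R1‖R2 = (3.30 × 15.0)/18.30 = 2.705 kΩ.
The fractional drop is R_th/(R_th + R_L); requiring this ≤ 0.110 gives R_L ≥ R_th(1/0.110 − 1) = 2.705 × 8.091 = 21.9 kΩ.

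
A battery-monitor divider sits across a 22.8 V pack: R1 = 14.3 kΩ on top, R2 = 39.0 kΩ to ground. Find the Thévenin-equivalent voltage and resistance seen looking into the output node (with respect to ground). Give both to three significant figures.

V_th = 16.7 V, R_th = 10.5 kΩ

V_th is the open-circuit tap voltage: 22.8 × 39.0/(14.3 + 39.0) = 16.7 V.
With the supply zeroed, R1 and R2 appear in parallel from the tap: R_th = R1‖R2 = (14.3 × 39.0)/53.30 = 10.5 kΩ.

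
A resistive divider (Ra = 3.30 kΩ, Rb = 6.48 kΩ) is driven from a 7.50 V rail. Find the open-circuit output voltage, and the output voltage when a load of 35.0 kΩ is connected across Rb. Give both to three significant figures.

Open-circuit: V = 7.50 × 6.48/(3.30 + 6.48) = 4.97 V.
With the load, Rb becomes Rb‖R_L = 5.468 kΩ, so V = 7.50 × 5.468/8.768 = 4.68 V.

Unloaded: 4.97 V; loaded: 4.68 V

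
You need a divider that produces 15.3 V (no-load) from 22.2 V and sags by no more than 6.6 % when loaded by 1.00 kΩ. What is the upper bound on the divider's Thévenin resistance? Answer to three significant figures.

Loading drop = R_th/(R_th + R_L) ≤ 0.0660, so R_th ≤ R_L · ε/(1−ε) = 1.00 kΩ × 0.0660/0.9340 = 70.7 Ω.

R_th ≤ 70.7 Ω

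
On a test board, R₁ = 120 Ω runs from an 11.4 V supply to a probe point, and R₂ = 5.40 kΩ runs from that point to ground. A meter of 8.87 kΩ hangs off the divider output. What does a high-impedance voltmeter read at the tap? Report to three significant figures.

The load sits in parallel with R₂: R₂‖R_L = (5400 × 8870) / (5400 + 8870) = 3357 Ω.
V_out = 11.4 × 3357 / (120 + 3357) = 11.4 × 3357/3477 = 11.0 V.

V_out ≈ 11.0 V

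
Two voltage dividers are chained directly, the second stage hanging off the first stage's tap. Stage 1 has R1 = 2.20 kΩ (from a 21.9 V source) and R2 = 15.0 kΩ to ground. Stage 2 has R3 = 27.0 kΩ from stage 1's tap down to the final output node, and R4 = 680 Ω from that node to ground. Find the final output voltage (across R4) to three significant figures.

Stage 2 presents R3+R4 = 27680 Ω as a load on stage 1's tap.
Stage 1's lower leg becomes R2‖(R3+R4) = 9728 Ω, so V_mid = 21.9 × 9728/11930 = 17.86 V.
Stage 2 is itself unloaded: V_out = V_mid × R4/(R3+R4) = 17.86 × 680/27680 = 0.439 V.

V_out ≈ 0.439 V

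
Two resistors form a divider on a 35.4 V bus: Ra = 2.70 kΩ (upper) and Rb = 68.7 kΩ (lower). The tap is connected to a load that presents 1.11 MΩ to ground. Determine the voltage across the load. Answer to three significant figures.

V_out ≈ 34.0 V

The load sits in parallel with Rb: Rb‖R_L = (68.7 × 1110) / (68.7 + 1110) = 64.70 kΩ.
V_out = 35.4 × 64.70 / (2.70 + 64.70) = 35.4 × 64.70/67.40 = 34.0 V.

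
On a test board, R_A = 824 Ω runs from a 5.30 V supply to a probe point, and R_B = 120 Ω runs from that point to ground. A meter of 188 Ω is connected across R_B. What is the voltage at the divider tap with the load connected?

The load sits in parallel with R_B: R_B‖R_L = (120 × 188) / (120 + 188) = 73.25 Ω.
V_out = 5.30 × 73.25 / (824 + 73.25) = 5.30 × 73.25/897.2 = 0.433 V.
(Unloaded it would have been 0.674 V.)

V_out ≈ 0.433 V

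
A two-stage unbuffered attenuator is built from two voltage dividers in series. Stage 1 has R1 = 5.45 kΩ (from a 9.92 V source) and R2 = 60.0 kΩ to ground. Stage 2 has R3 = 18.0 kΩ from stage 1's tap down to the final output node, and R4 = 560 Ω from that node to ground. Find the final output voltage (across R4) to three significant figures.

V_out ≈ 0.216 V

Stage 2 presents R3+R4 = 18560 Ω as a load on stage 1's tap.
Stage 1's lower leg becomes R2‖(R3+R4) = 14180 Ω, so V_mid = 9.92 × 14180/19630 = 7.165 V.
Stage 2 is itself unloaded: V_out = V_mid × R4/(R3+R4) = 7.165 × 560/18560 = 0.216 V.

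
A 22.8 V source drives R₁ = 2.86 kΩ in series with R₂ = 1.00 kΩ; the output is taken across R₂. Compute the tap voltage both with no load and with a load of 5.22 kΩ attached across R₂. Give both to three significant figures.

Open-circuit: V = 22.8 × 1.00/(2.86 + 1.00) = 5.91 V.
With the load, R₂ becomes R₂‖R_L = 0.8392 kΩ, so V = 22.8 × 0.8392/3.699 = 5.17 V.

Unloaded: 5.91 V; loaded: 5.17 V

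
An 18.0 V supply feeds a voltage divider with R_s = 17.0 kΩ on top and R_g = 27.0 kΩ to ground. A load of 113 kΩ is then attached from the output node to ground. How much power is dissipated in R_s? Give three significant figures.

Total resistance from the source is R_s + (R_g‖R_L) = 38.79 kΩ, so I = 18.0/38.79 kΩ = 0.4640 mA.
P = I²·R_s = (0.4640 mA)² × 17.0 kΩ = 3.66 mW.

P ≈ 3.66 mW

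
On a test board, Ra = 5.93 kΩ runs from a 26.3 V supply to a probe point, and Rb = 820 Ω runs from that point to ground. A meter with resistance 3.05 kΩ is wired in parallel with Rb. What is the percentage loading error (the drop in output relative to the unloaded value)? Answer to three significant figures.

19.1 %

The divider's output (Thévenin) resistance is Ra‖Rb = 720.4 Ω.
Fractional drop under load = R_th/(R_th + R_L) = 720.4 / (720.4 + 3050) = 0.1911.
So the output falls by 19.1 %.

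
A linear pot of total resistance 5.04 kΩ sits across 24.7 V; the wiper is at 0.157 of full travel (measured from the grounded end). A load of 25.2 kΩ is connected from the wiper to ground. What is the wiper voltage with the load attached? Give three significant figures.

V ≈ 3.78 V

The wiper splits the pot into (1−α)R = 4249 Ω above and αR = 791.3 Ω below.
Lower section ‖ load = 767.2 Ω.
V_wiper = 24.7 × 767.2/(4249 + 767.2) = 3.78 V.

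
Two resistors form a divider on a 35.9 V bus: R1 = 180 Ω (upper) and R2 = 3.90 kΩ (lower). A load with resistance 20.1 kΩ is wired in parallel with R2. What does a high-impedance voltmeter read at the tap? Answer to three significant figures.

The load sits in parallel with R2: R2‖R_L = (3900 × 20100) / (3900 + 20100) = 3266 Ω.
V_out = 35.9 × 3266 / (180 + 3266) = 35.9 × 3266/3446 = 34.0 V.

V_out ≈ 34.0 V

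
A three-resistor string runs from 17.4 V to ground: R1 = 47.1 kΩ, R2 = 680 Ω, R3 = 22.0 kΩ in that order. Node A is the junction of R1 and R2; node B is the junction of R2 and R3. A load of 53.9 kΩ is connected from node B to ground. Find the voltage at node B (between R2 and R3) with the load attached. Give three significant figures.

At node B, R3 is in parallel with the load: R3‖R_L = 15620 Ω.
Below node A the resistance is R2 + (R3‖R_L) = 16300 Ω, so V_A = 17.4 × 16300/63400 = 4.474 V.
Then V_B = V_A × (R3‖R_L)/(R2 + R3‖R_L) = 4.474 × 15620/16300 = 4.29 V.

V ≈ 4.29 V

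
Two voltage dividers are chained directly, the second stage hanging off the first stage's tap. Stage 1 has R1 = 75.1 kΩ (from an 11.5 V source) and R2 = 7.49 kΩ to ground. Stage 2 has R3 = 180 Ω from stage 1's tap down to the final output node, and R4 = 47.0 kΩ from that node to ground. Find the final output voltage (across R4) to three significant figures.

V_out ≈ 0.908 V

Stage 2 presents R3+R4 = 47180 Ω as a load on stage 1's tap.
Stage 1's lower leg becomes R2‖(R3+R4) = 6464 Ω, so V_mid = 11.5 × 6464/81560 = 0.9114 V.
Stage 2 is itself unloaded: V_out = V_mid × R4/(R3+R4) = 0.9114 × 47000/47180 = 0.908 V.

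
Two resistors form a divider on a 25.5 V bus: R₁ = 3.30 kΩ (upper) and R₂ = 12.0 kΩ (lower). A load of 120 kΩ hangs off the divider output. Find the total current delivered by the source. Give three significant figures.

R₂‖R_L = 10.91 kΩ, so the source sees R₁ + R₂‖R_L = 14.21 kΩ.
I = 25.5 V / 14.21 kΩ = 1.79 mA.

I ≈ 1.79 mA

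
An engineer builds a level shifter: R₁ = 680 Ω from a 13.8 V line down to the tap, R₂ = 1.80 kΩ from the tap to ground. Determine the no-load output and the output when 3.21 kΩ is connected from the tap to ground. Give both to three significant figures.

Open-circuit: V = 13.8 × 1800/(680 + 1800) = 10.0 V.
With the load, R₂ becomes R₂‖R_L = 1153 Ω, so V = 13.8 × 1153/1833 = 8.68 V.

Unloaded: 10.0 V; loaded: 8.68 V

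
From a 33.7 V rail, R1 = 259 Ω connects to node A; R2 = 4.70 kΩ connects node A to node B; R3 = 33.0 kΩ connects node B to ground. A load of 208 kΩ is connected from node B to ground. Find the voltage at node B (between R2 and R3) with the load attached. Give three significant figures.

V ≈ 28.7 V

At node B, R3 is in parallel with the load: R3‖R_L = 28480 Ω.
Below node A the resistance is R2 + (R3‖R_L) = 33180 Ω, so V_A = 33.7 × 33180/33440 = 33.44 V.
Then V_B = V_A × (R3‖R_L)/(R2 + R3‖R_L) = 33.44 × 28480/33180 = 28.7 V.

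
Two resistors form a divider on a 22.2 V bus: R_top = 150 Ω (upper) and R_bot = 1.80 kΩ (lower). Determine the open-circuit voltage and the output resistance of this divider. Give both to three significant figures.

V_th is the open-circuit tap voltage: 22.2 × 1800/(150 + 1800) = 20.5 V.
With the supply zeroed, R_top and R_bot appear in parallel from the tap: R_th = R_top‖R_bot = (150 × 1800)/1950 = 138 Ω.

V_th = 20.5 V, R_th = 138 Ω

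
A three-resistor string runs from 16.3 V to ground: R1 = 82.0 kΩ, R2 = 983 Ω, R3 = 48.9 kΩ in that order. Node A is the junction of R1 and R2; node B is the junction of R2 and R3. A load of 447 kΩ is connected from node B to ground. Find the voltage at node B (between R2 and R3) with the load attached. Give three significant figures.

At node B, R3 is in parallel with the load: R3‖R_L = 44080 Ω.
Below node A the resistance is R2 + (R3‖R_L) = 45060 Ω, so V_A = 16.3 × 45060/127100 = 5.781 V.
Then V_B = V_A × (R3‖R_L)/(R2 + R3‖R_L) = 5.781 × 44080/45060 = 5.65 V.

V ≈ 5.65 V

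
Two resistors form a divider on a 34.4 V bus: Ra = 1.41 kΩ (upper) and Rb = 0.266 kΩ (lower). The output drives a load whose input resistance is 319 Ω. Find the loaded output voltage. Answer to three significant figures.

The load sits in parallel with Rb: Rb‖R_L = (266 × 319) / (266 + 319) = 145.0 Ω.
V_out = 34.4 × 145.0 / (1410 + 145.0) = 34.4 × 145.0/1555 = 3.21 V.

V_out ≈ 3.21 V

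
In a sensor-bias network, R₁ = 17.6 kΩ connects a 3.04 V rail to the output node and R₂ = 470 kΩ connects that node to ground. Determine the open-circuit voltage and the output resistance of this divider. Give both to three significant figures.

V_th is the open-circuit tap voltage: 3.04 × 470/(17.6 + 470) = 2.93 V.
With the supply zeroed, R₁ and R₂ appear in parallel from the tap: R_th = R₁‖R₂ = (17.6 × 470)/487.6 = 17.0 kΩ.

V_th = 2.93 V, R_th = 17.0 kΩ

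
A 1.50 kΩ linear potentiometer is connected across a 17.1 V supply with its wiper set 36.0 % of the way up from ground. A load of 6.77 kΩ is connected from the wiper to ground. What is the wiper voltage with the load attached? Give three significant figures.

V ≈ 5.86 V

The wiper splits the pot into (1−α)R = 960.0 Ω above and αR = 540.0 Ω below.
Lower section ‖ load = 500.1 Ω.
V_wiper = 17.1 × 500.1/(960.0 + 500.1) = 5.86 V.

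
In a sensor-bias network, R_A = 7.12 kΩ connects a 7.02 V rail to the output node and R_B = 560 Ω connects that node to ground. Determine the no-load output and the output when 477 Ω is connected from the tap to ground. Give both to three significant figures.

Unloaded: 0.512 V; loaded: 0.245 V

Open-circuit: V = 7.02 × 560/(7120 + 560) = 0.512 V.
With the load, R_B becomes R_B‖R_L = 257.6 Ω, so V = 7.02 × 257.6/7378 = 0.245 V.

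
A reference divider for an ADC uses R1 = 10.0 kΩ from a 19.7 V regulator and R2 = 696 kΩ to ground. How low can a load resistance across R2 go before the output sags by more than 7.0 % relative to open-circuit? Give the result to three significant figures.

R_L(min) ≈ 131 kΩ

Output resistance R_th = R1‖R2 = (10.0 × 696)/706.0 = 9.858 kΩ.
The fractional drop is R_th/(R_th + R_L); requiring this ≤ 0.0700 gives R_L ≥ R_th(1/0.0700 − 1) = 9.858 × 13.29 = 131 kΩ.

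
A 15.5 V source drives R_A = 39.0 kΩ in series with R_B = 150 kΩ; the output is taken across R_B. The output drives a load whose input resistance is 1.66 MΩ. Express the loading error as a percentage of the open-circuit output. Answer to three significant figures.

1.83 %

The divider's output (Thévenin) resistance is R_A‖R_B = 30.95 kΩ.
Fractional drop under load = R_th/(R_th + R_L) = 30.95 / (30.95 + 1660) = 0.01830.
So the output falls by 1.83 %.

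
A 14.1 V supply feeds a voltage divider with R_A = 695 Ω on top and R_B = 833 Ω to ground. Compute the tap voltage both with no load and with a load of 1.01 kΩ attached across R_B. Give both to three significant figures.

Open-circuit: V = 14.1 × 833/(695 + 833) = 7.69 V.
With the load, R_B becomes R_B‖R_L = 456.5 Ω, so V = 14.1 × 456.5/1152 = 5.59 V.

Unloaded: 7.69 V; loaded: 5.59 V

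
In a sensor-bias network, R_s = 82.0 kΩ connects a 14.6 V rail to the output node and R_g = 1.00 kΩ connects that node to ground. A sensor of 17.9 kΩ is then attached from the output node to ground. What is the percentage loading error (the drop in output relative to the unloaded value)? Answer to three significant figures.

5.23 %

The divider's output (Thévenin) resistance is R_s‖R_g = 0.9880 kΩ.
Fractional drop under load = R_th/(R_th + R_L) = 0.9880 / (0.9880 + 17.9) = 0.05231.
So the output falls by 5.23 %.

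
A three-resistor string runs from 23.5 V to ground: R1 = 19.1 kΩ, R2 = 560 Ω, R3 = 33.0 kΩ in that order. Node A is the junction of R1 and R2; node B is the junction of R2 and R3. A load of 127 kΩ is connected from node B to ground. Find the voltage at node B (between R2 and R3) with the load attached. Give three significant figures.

V ≈ 13.4 V

At node B, R3 is in parallel with the load: R3‖R_L = 26190 Ω.
Below node A the resistance is R2 + (R3‖R_L) = 26750 Ω, so V_A = 23.5 × 26750/45850 = 13.71 V.
Then V_B = V_A × (R3‖R_L)/(R2 + R3‖R_L) = 13.71 × 26190/26750 = 13.4 V.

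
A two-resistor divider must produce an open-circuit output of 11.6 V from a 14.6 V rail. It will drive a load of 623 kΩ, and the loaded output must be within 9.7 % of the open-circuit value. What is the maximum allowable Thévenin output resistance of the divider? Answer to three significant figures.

R_th ≤ 66.9 kΩ

Loading drop = R_th/(R_th + R_L) ≤ 0.0970, so R_th ≤ R_L · ε/(1−ε) = 623 kΩ × 0.0970/0.9030 = 66.9 kΩ.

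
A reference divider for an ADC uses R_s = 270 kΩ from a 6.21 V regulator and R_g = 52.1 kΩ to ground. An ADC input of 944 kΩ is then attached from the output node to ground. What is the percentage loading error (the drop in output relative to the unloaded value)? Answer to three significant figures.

4.42 %

The divider's output (Thévenin) resistance is R_s‖R_g = 43.67 kΩ.
Fractional drop under load = R_th/(R_th + R_L) = 43.67 / (43.67 + 944) = 0.04422.
So the output falls by 4.42 %.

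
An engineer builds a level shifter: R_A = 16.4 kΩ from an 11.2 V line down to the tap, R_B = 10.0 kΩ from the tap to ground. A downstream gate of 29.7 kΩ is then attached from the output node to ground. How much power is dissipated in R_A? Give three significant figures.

Total resistance from the source is R_A + (R_B‖R_L) = 23.88 kΩ, so I = 11.2/23.88 kΩ = 0.4690 mA.
P = I²·R_A = (0.4690 mA)² × 16.4 kΩ = 3.61 mW.

P ≈ 3.61 mW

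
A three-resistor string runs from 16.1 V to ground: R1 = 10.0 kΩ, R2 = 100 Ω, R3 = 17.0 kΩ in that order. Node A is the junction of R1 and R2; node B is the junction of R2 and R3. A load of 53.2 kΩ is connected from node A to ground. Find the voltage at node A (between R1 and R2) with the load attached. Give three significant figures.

V ≈ 9.08 V

Below node A the series string R2+R3 = 17100 Ω sits in parallel with the 53200 Ω load: 12940 Ω.
V_A = 16.1 × 12940/(10000 + 12940) = 9.08 V.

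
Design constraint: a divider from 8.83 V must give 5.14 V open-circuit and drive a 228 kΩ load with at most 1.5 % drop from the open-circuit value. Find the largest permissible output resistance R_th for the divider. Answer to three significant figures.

R_th ≤ 3.47 kΩ

Loading drop = R_th/(R_th + R_L) ≤ 0.0150, so R_th ≤ R_L · ε/(1−ε) = 228 kΩ × 0.0150/0.9850 = 3.47 kΩ.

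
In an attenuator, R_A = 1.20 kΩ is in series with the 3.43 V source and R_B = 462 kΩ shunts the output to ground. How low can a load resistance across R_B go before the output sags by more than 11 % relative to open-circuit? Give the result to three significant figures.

R_L(min) ≈ 9.68 kΩ

Output resistance R_th = R_A‖R_B = (1.20 × 462)/463.2 = 1.197 kΩ.
The fractional drop is R_th/(R_th + R_L); requiring this ≤ 0.110 gives R_L ≥ R_th(1/0.110 − 1) = 1.197 × 8.091 = 9.68 kΩ.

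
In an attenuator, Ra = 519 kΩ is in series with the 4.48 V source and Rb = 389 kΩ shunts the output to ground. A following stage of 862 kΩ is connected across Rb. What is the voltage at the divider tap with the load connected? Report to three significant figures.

V_out ≈ 1.53 V

The load sits in parallel with Rb: Rb‖R_L = (389 × 862) / (389 + 862) = 268.0 kΩ.
V_out = 4.48 × 268.0 / (519 + 268.0) = 4.48 × 268.0/787.0 = 1.53 V.
(Unloaded it would have been 1.92 V.)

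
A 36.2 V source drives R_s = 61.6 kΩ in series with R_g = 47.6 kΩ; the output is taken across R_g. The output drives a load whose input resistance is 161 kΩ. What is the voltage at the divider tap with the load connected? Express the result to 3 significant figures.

The load sits in parallel with R_g: R_g‖R_L = (47.6 × 161) / (47.6 + 161) = 36.74 kΩ.
V_out = 36.2 × 36.74 / (61.6 + 36.74) = 36.2 × 36.74/98.34 = 13.5 V.

V_out ≈ 13.5 V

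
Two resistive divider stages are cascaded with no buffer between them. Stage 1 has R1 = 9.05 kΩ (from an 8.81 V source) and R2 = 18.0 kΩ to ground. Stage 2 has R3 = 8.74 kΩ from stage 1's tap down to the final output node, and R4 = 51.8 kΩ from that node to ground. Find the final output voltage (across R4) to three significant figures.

V_out ≈ 4.56 V

Stage 2 presents R3+R4 = 60.54 kΩ as a load on stage 1's tap.
Stage 1's lower leg becomes R2‖(R3+R4) = 13.87 kΩ, so V_mid = 8.81 × 13.87/22.92 = 5.332 V.
Stage 2 is itself unloaded: V_out = V_mid × R4/(R3+R4) = 5.332 × 51.8/60.54 = 4.56 V.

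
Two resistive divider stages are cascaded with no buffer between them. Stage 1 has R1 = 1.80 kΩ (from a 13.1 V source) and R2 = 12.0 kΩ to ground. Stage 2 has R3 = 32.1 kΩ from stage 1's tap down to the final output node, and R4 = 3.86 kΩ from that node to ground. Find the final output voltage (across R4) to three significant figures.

V_out ≈ 1.17 V

Stage 2 presents R3+R4 = 35.96 kΩ as a load on stage 1's tap.
Stage 1's lower leg becomes R2‖(R3+R4) = 8.997 kΩ, so V_mid = 13.1 × 8.997/10.80 = 10.92 V.
Stage 2 is itself unloaded: V_out = V_mid × R4/(R3+R4) = 10.92 × 3.86/35.96 = 1.17 V.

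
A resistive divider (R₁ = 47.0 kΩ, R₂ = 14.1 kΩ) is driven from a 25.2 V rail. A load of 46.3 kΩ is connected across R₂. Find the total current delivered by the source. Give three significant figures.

I ≈ 0.436 mA

R₂‖R_L = 10.81 kΩ, so the source sees R₁ + R₂‖R_L = 57.81 kΩ.
I = 25.2 V / 57.81 kΩ = 0.436 mA.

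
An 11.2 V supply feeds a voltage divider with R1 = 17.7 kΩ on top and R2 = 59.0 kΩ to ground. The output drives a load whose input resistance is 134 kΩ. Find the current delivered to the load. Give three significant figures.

R2‖R_L = 40.96 kΩ; V_out = 11.2 × 40.96/58.66 = 7.821 V.
I_L = V_out / R_L = 7.821 / 134 kΩ = 0.0584 mA.

I_L ≈ 0.0584 mA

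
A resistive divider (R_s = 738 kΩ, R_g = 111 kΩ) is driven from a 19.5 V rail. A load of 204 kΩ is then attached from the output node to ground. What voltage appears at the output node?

V_out ≈ 1.73 V

The load sits in parallel with R_g: R_g‖R_L = (111 × 204) / (111 + 204) = 71.89 kΩ.
V_out = 19.5 × 71.89 / (738 + 71.89) = 19.5 × 71.89/809.9 = 1.73 V.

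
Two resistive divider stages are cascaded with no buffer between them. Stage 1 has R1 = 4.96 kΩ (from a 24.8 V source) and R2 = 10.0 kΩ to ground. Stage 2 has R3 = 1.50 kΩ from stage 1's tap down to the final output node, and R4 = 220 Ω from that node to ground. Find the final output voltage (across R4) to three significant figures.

Stage 2 presents R3+R4 = 1720 Ω as a load on stage 1's tap.
Stage 1's lower leg becomes R2‖(R3+R4) = 1468 Ω, so V_mid = 24.8 × 1468/6428 = 5.662 V.
Stage 2 is itself unloaded: V_out = V_mid × R4/(R3+R4) = 5.662 × 220/1720 = 0.724 V.

V_out ≈ 0.724 V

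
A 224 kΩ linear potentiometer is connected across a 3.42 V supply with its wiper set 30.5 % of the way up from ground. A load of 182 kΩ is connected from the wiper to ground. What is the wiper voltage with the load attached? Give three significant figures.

V ≈ 0.827 V

The wiper splits the pot into (1−α)R = 155.7 kΩ above and αR = 68.32 kΩ below.
Lower section ‖ load = 49.67 kΩ.
V_wiper = 3.42 × 49.67/(155.7 + 49.67) = 0.827 V.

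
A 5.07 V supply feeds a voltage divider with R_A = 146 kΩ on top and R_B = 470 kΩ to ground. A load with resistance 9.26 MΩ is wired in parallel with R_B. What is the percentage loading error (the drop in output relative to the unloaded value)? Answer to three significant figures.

The divider's output (Thévenin) resistance is R_A‖R_B = 111.4 kΩ.
Fractional drop under load = R_th/(R_th + R_L) = 111.4 / (111.4 + 9260) = 0.01189.
So the output falls by 1.19 %.

1.19 %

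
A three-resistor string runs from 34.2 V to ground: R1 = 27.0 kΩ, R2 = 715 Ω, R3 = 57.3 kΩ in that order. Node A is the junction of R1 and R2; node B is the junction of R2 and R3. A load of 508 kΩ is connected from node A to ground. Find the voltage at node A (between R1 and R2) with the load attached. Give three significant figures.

V ≈ 22.5 V

Below node A the series string R2+R3 = 58020 Ω sits in parallel with the 508000 Ω load: 52070 Ω.
V_A = 34.2 × 52070/(27000 + 52070) = 22.5 V.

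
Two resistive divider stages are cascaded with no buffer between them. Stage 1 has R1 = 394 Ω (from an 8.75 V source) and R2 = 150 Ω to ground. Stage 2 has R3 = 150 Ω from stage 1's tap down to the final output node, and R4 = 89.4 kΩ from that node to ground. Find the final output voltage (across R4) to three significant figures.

V_out ≈ 2.41 V

Stage 2 presents R3+R4 = 89550 Ω as a load on stage 1's tap.
Stage 1's lower leg becomes R2‖(R3+R4) = 149.7 Ω, so V_mid = 8.75 × 149.7/543.7 = 2.410 V.
Stage 2 is itself unloaded: V_out = V_mid × R4/(R3+R4) = 2.410 × 89400/89550 = 2.41 V.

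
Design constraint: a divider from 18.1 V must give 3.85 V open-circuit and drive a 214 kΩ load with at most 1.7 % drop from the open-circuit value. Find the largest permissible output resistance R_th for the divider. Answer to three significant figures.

R_th ≤ 3.70 kΩ

Loading drop = R_th/(R_th + R_L) ≤ 0.0170, so R_th ≤ R_L · ε/(1−ε) = 214 kΩ × 0.0170/0.9830 = 3.70 kΩ.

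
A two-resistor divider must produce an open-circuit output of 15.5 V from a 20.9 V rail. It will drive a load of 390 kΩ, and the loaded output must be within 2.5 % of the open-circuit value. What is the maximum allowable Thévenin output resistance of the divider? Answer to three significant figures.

R_th ≤ 10.0 kΩ

Loading drop = R_th/(R_th + R_L) ≤ 0.0250, so R_th ≤ R_L · ε/(1−ε) = 390 kΩ × 0.0250/0.9750 = 10.0 kΩ.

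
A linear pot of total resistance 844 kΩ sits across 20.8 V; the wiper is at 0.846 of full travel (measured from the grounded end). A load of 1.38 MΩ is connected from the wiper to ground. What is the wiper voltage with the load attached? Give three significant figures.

V ≈ 16.3 V

The wiper splits the pot into (1−α)R = 130.0 kΩ above and αR = 714.0 kΩ below.
Lower section ‖ load = 470.6 kΩ.
V_wiper = 20.8 × 470.6/(130.0 + 470.6) = 16.3 V.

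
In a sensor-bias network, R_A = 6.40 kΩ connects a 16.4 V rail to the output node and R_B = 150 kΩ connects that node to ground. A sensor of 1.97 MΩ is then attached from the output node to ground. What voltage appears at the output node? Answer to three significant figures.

The load sits in parallel with R_B: R_B‖R_L = (150 × 1970) / (150 + 1970) = 139.4 kΩ.
V_out = 16.4 × 139.4 / (6.40 + 139.4) = 16.4 × 139.4/145.8 = 15.7 V.

V_out ≈ 15.7 V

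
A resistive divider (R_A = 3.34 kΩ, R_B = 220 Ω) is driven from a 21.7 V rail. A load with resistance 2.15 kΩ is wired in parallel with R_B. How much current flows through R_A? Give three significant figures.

R_B‖R_L = 199.6 Ω, so the source sees R_A + R_B‖R_L = 3540 Ω.
I = 21.7 V / 3540 Ω = 6.13 mA.

I ≈ 6.13 mA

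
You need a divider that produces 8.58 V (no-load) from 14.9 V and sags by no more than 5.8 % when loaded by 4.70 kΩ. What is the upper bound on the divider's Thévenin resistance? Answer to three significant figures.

Loading drop = R_th/(R_th + R_L) ≤ 0.0580, so R_th ≤ R_L · ε/(1−ε) = 4.70 kΩ × 0.0580/0.9420 = 289 Ω.
(Any R1, R2 with R2/(R1+R2) = 0.576 and R1‖R2 ≤ 289 Ω will meet the spec.)

R_th ≤ 289 Ω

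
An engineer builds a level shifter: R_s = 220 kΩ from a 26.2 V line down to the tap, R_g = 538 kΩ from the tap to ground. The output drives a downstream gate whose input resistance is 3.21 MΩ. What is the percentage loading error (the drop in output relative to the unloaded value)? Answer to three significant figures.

The divider's output (Thévenin) resistance is R_s‖R_g = 156.1 kΩ.
Fractional drop under load = R_th/(R_th + R_L) = 156.1 / (156.1 + 3210) = 0.04639.
So the output falls by 4.64 %.

4.64 %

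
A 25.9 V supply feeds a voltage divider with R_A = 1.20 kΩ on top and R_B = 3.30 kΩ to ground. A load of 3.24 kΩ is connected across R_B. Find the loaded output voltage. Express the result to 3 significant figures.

V_out ≈ 14.9 V

The load sits in parallel with R_B: R_B‖R_L = (3.30 × 3.24) / (3.30 + 3.24) = 1.635 kΩ.
V_out = 25.9 × 1.635 / (1.20 + 1.635) = 25.9 × 1.635/2.835 = 14.9 V.
(Unloaded it would have been 19.0 V.)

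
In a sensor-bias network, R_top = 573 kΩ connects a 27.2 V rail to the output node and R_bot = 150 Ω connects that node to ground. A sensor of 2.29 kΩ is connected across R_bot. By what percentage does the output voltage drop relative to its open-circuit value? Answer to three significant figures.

The divider's output (Thévenin) resistance is R_top‖R_bot = 150.0 Ω.
Fractional drop under load = R_th/(R_th + R_L) = 150.0 / (150.0 + 2290) = 0.06146.
So the output falls by 6.15 %.

6.15 %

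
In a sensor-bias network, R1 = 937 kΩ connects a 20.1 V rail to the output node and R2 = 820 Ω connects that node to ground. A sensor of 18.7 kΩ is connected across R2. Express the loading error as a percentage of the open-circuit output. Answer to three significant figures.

4.20 %

The divider's output (Thévenin) resistance is R1‖R2 = 819.3 Ω.
Fractional drop under load = R_th/(R_th + R_L) = 819.3 / (819.3 + 18700) = 0.04197.
So the output falls by 4.20 %.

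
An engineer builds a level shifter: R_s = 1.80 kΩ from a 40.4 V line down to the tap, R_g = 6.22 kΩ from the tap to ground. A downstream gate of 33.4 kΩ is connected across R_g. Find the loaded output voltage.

The load sits in parallel with R_g: R_g‖R_L = (6.22 × 33.4) / (6.22 + 33.4) = 5.244 kΩ.
V_out = 40.4 × 5.244 / (1.80 + 5.244) = 40.4 × 5.244/7.044 = 30.1 V.

V_out ≈ 30.1 V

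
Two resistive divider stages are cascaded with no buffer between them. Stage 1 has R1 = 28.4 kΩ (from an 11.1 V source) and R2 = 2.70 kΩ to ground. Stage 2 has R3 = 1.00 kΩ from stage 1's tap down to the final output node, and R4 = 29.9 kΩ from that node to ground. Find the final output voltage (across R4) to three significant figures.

Stage 2 presents R3+R4 = 30.90 kΩ as a load on stage 1's tap.
Stage 1's lower leg becomes R2‖(R3+R4) = 2.483 kΩ, so V_mid = 11.1 × 2.483/30.88 = 0.8925 V.
Stage 2 is itself unloaded: V_out = V_mid × R4/(R3+R4) = 0.8925 × 29.9/30.90 = 0.864 V.

V_out ≈ 0.864 V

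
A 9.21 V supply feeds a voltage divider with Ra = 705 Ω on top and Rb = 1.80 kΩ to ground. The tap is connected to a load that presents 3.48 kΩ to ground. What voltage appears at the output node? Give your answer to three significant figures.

The load sits in parallel with Rb: Rb‖R_L = (1800 × 3480) / (1800 + 3480) = 1186 Ω.
V_out = 9.21 × 1186 / (705 + 1186) = 9.21 × 1186/1891 = 5.78 V.

V_out ≈ 5.78 V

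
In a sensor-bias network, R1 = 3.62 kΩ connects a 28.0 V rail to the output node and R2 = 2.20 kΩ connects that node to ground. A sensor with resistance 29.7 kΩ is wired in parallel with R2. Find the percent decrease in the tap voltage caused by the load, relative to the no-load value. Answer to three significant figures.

4.40 %

The divider's output (Thévenin) resistance is R1‖R2 = 1.368 kΩ.
Fractional drop under load = R_th/(R_th + R_L) = 1.368 / (1.368 + 29.7) = 0.04404.
So the output falls by 4.40 %.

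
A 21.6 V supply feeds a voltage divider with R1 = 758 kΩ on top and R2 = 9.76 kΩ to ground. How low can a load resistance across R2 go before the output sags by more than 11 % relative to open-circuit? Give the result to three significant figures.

R_L(min) ≈ 78.0 kΩ

Output resistance R_th = R1‖R2 = (758 × 9.76)/767.8 = 9.636 kΩ.
The fractional drop is R_th/(R_th + R_L); requiring this ≤ 0.110 gives R_L ≥ R_th(1/0.110 − 1) = 9.636 × 8.091 = 78.0 kΩ.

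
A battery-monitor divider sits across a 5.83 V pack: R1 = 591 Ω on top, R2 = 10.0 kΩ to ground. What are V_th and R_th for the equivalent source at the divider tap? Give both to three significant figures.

V_th is the open-circuit tap voltage: 5.83 × 10000/(591 + 10000) = 5.50 V.
With the supply zeroed, R1 and R2 appear in parallel from the tap: R_th = R1‖R2 = (591 × 10000)/10590 = 558 Ω.

V_th = 5.50 V, R_th = 558 Ω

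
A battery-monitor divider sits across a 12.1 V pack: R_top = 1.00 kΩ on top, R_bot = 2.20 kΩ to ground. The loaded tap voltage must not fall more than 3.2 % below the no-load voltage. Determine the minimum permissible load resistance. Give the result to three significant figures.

Output resistance R_th = R_top‖R_bot = (1000 × 2200)/3200 = 687.5 Ω.
The fractional drop is R_th/(R_th + R_L); requiring this ≤ 0.0320 gives R_L ≥ R_th(1/0.0320 − 1) = 687.5 × 30.25 = 20.8 kΩ.

R_L(min) ≈ 20.8 kΩ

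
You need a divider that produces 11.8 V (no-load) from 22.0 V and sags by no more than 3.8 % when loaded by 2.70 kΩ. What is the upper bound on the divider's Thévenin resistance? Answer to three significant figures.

Loading drop = R_th/(R_th + R_L) ≤ 0.0380, so R_th ≤ R_L · ε/(1−ε) = 2.70 kΩ × 0.0380/0.9620 = 107 Ω.
(Any R1, R2 with R2/(R1+R2) = 0.536 and R1‖R2 ≤ 107 Ω will meet the spec.)

R_th ≤ 107 Ω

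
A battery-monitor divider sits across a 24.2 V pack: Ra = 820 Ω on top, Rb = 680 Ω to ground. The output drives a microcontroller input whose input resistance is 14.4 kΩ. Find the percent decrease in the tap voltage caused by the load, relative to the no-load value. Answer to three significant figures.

2.52 %

The divider's output (Thévenin) resistance is Ra‖Rb = 371.7 Ω.
Fractional drop under load = R_th/(R_th + R_L) = 371.7 / (371.7 + 14400) = 0.02517.
So the output falls by 2.52 %.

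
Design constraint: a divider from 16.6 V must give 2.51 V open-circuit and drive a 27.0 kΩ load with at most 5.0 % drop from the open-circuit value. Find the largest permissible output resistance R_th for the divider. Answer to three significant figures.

Loading drop = R_th/(R_th + R_L) ≤ 0.0500, so R_th ≤ R_L · ε/(1−ε) = 27.0 kΩ × 0.0500/0.9500 = 1.42 kΩ.
(Any R1, R2 with R2/(R1+R2) = 0.151 and R1‖R2 ≤ 1.42 kΩ will meet the spec.)

R_th ≤ 1.42 kΩ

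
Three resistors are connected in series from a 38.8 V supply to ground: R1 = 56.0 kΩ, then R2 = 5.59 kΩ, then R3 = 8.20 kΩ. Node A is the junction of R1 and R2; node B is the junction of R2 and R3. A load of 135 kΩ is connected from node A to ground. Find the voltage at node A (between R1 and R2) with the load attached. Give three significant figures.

Below node A the series string R2+R3 = 13.79 kΩ sits in parallel with the 135 kΩ load: 12.51 kΩ.
V_A = 38.8 × 12.51/(56.0 + 12.51) = 7.09 V.

V ≈ 7.09 V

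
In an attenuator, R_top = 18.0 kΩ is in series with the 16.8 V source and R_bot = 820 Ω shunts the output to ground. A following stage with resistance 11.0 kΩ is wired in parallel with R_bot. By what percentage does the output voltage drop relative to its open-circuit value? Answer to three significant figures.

The divider's output (Thévenin) resistance is R_top‖R_bot = 784.3 Ω.
Fractional drop under load = R_th/(R_th + R_L) = 784.3 / (784.3 + 11000) = 0.06655.
So the output falls by 6.66 %.

6.66 %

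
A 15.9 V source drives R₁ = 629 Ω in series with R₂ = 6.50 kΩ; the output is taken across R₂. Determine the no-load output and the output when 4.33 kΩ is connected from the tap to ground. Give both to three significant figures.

Unloaded: 14.5 V; loaded: 12.8 V

Open-circuit: V = 15.9 × 6500/(629 + 6500) = 14.5 V.
With the load, R₂ becomes R₂‖R_L = 2599 Ω, so V = 15.9 × 2599/3228 = 12.8 V.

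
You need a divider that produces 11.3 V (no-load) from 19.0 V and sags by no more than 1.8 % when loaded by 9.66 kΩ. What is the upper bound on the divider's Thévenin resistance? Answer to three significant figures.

R_th ≤ 177 Ω

Loading drop = R_th/(R_th + R_L) ≤ 0.0180, so R_th ≤ R_L · ε/(1−ε) = 9.66 kΩ × 0.0180/0.9820 = 177 Ω.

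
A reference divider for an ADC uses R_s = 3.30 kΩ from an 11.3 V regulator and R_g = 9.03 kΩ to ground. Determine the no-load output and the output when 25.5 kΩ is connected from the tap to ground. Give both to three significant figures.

Unloaded: 8.28 V; loaded: 7.56 V

Open-circuit: V = 11.3 × 9.03/(3.30 + 9.03) = 8.28 V.
With the load, R_g becomes R_g‖R_L = 6.669 kΩ, so V = 11.3 × 6.669/9.969 = 7.56 V.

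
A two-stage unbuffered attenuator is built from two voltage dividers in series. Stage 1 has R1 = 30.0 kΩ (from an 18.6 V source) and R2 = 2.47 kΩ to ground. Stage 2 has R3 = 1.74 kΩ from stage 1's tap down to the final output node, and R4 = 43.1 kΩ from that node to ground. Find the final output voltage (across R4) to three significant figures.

Stage 2 presents R3+R4 = 44.84 kΩ as a load on stage 1's tap.
Stage 1's lower leg becomes R2‖(R3+R4) = 2.341 kΩ, so V_mid = 18.6 × 2.341/32.34 = 1.346 V.
Stage 2 is itself unloaded: V_out = V_mid × R4/(R3+R4) = 1.346 × 43.1/44.84 = 1.29 V.

V_out ≈ 1.29 V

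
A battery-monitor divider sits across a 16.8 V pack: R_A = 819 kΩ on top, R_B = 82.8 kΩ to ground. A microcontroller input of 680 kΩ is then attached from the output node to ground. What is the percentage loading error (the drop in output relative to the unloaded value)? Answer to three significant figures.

Unloaded V = 16.8 × 82.8/901.8 = 1.5425 V.
Loaded: R_B‖R_L = 73.81 kΩ, giving V = 16.8 × 73.81/892.8 = 1.3889 V.
Drop = (1.5425 − 1.3889) / 1.5425 = 9.96 %.

9.96 %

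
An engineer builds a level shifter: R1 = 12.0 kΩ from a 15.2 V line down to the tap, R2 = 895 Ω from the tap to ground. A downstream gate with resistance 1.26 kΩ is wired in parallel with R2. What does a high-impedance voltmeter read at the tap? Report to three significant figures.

The load sits in parallel with R2: R2‖R_L = (895 × 1260) / (895 + 1260) = 523.3 Ω.
V_out = 15.2 × 523.3 / (12000 + 523.3) = 15.2 × 523.3/12520 = 0.635 V.

V_out ≈ 0.635 V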